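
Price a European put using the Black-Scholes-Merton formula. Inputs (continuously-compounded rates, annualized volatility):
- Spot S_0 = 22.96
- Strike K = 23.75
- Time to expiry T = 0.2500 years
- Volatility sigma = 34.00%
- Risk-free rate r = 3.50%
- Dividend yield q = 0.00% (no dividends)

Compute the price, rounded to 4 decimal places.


Answer: Price = 1.8836

Derivation:
d1 = (ln(S/K) + (r - q + 0.5*sigma^2) * T) / (sigma * sqrt(T)) = -0.06252329
d2 = d1 - sigma * sqrt(T) = -0.23252329
exp(-rT) = 0.99128817; exp(-qT) = 1.00000000
P = K * exp(-rT) * N(-d2) - S_0 * exp(-qT) * N(-d1)
N(-d1) = 0.52492694; N(-d2) = 0.59193420
P = 23.7500 * 0.99128817 * 0.59193420 - 22.9600 * 1.00000000 * 0.52492694 = 1.8836


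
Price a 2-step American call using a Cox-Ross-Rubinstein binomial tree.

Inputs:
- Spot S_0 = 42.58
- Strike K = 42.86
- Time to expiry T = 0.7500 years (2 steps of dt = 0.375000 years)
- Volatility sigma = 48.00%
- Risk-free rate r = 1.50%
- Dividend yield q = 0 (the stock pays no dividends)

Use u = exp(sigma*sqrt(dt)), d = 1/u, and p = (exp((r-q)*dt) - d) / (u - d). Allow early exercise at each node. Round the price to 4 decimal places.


dt = T/N = 0.375000
u = exp(sigma*sqrt(dt)) = 1.341702; d = 1/u = 0.745322
p = (exp((r-q)*dt) - d) / (u - d) = 0.436498
Discount per step: exp(-r*dt) = 0.994391
Stock lattice S(k, i) with i counting down-moves:
  k=0: S(0,0) = 42.5800
  k=1: S(1,0) = 57.1297; S(1,1) = 31.7358
  k=2: S(2,0) = 76.6510; S(2,1) = 42.5800; S(2,2) = 23.6534
Terminal payoffs V(N, i) = max(S_T - K, 0):
  V(2,0) = 33.790965; V(2,1) = 0.000000; V(2,2) = 0.000000
Backward induction: V(k, i) = exp(-r*dt) * [p * V(k+1, i) + (1-p) * V(k+1, i+1)]; then take max(V_cont, immediate exercise) for American.
  V(1,0) = exp(-r*dt) * [p*33.790965 + (1-p)*0.000000] = 14.666967; exercise = 14.269660; V(1,0) = max -> 14.666967
  V(1,1) = exp(-r*dt) * [p*0.000000 + (1-p)*0.000000] = 0.000000; exercise = 0.000000; V(1,1) = max -> 0.000000
  V(0,0) = exp(-r*dt) * [p*14.666967 + (1-p)*0.000000] = 6.366196; exercise = 0.000000; V(0,0) = max -> 6.366196

Answer: Price = V(0,0) = 6.3662


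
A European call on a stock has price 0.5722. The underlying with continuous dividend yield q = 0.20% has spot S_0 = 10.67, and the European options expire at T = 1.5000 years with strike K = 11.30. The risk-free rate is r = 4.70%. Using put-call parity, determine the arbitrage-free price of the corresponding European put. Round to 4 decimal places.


Put-call parity: C - P = S_0 * exp(-qT) - K * exp(-rT).
S_0 * exp(-qT) = 10.6700 * 0.99700450 = 10.63803797
K * exp(-rT) = 11.3000 * 0.93192774 = 10.53078346
P = C - S*exp(-qT) + K*exp(-rT)
P = 0.5722 - 10.63803797 + 10.53078346 = 0.4649

Answer: Put price = 0.4649


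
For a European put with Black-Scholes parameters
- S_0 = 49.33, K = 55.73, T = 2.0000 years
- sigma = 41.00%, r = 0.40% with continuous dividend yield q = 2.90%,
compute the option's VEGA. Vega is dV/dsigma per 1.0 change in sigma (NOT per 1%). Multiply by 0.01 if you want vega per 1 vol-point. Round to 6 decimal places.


d1 = -0.0067023139; d2 = -0.5865298745
phi(d1) = 0.3989333201; exp(-qT) = 0.9436499474; exp(-rT) = 0.9920319148
Vega = S * exp(-qT) * phi(d1) * sqrt(T) = 49.3300 * 0.9436499474 * 0.3989333201 * 1.4142135624 = 26.262577

Answer: Vega = 26.262577


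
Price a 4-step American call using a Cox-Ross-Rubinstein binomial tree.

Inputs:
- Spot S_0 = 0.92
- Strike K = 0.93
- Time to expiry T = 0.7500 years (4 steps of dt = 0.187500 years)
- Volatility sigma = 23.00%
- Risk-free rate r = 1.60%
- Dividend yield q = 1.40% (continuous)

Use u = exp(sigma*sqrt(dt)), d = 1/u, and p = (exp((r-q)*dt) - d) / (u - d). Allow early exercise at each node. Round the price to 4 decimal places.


Answer: Price = V(0,0) = 0.0658

Derivation:
dt = T/N = 0.187500
u = exp(sigma*sqrt(dt)) = 1.104721; d = 1/u = 0.905206
p = (exp((r-q)*dt) - d) / (u - d) = 0.477002
Discount per step: exp(-r*dt) = 0.997004
Stock lattice S(k, i) with i counting down-moves:
  k=0: S(0,0) = 0.9200
  k=1: S(1,0) = 1.0163; S(1,1) = 0.8328
  k=2: S(2,0) = 1.1228; S(2,1) = 0.9200; S(2,2) = 0.7538
  k=3: S(3,0) = 1.2404; S(3,1) = 1.0163; S(3,2) = 0.8328; S(3,3) = 0.6824
  k=4: S(4,0) = 1.3702; S(4,1) = 1.1228; S(4,2) = 0.9200; S(4,3) = 0.7538; S(4,4) = 0.6177
Terminal payoffs V(N, i) = max(S_T - K, 0):
  V(4,0) = 0.440246; V(4,1) = 0.192776; V(4,2) = 0.000000; V(4,3) = 0.000000; V(4,4) = 0.000000
Backward induction: V(k, i) = exp(-r*dt) * [p * V(k+1, i) + (1-p) * V(k+1, i+1)]; then take max(V_cont, immediate exercise) for American.
  V(3,0) = exp(-r*dt) * [p*0.440246 + (1-p)*0.192776] = 0.309889; exercise = 0.310354; V(3,0) = max -> 0.310354
  V(3,1) = exp(-r*dt) * [p*0.192776 + (1-p)*0.000000] = 0.091679; exercise = 0.086343; V(3,1) = max -> 0.091679
  V(3,2) = exp(-r*dt) * [p*0.000000 + (1-p)*0.000000] = 0.000000; exercise = 0.000000; V(3,2) = max -> 0.000000
  V(3,3) = exp(-r*dt) * [p*0.000000 + (1-p)*0.000000] = 0.000000; exercise = 0.000000; V(3,3) = max -> 0.000000
  V(2,0) = exp(-r*dt) * [p*0.310354 + (1-p)*0.091679] = 0.195401; exercise = 0.192776; V(2,0) = max -> 0.195401
  V(2,1) = exp(-r*dt) * [p*0.091679 + (1-p)*0.000000] = 0.043600; exercise = 0.000000; V(2,1) = max -> 0.043600
  V(2,2) = exp(-r*dt) * [p*0.000000 + (1-p)*0.000000] = 0.000000; exercise = 0.000000; V(2,2) = max -> 0.000000
  V(1,0) = exp(-r*dt) * [p*0.195401 + (1-p)*0.043600] = 0.115662; exercise = 0.086343; V(1,0) = max -> 0.115662
  V(1,1) = exp(-r*dt) * [p*0.043600 + (1-p)*0.000000] = 0.020735; exercise = 0.000000; V(1,1) = max -> 0.020735
  V(0,0) = exp(-r*dt) * [p*0.115662 + (1-p)*0.020735] = 0.065818; exercise = 0.000000; V(0,0) = max -> 0.065818


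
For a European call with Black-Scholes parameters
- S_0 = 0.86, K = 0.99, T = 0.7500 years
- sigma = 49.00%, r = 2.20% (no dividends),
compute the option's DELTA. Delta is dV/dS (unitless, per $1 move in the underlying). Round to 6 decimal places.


d1 = -0.0806759901; d2 = -0.5050284380
phi(d1) = 0.3976461097; exp(-qT) = 1.0000000000; exp(-rT) = 0.9836353794
N(d1) = 0.4678498158
Delta = exp(-qT) * N(d1) = 1.0000000000 * 0.4678498158 = 0.467850

Answer: Delta = 0.467850


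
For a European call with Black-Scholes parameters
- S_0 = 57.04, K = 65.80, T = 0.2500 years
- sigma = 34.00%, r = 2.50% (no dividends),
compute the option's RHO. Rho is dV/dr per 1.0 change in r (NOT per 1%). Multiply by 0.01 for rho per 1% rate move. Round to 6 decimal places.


d1 = -0.7186297778; d2 = -0.8886297778
phi(d1) = 0.3081548348; exp(-qT) = 1.0000000000; exp(-rT) = 0.9937694906
N(d2) = 0.1871010410
Rho = K*T*exp(-rT)*N(d2) = 65.8000 * 0.2500 * 0.9937694906 * 0.1871010410 = 3.058636

Answer: Rho = 3.058636


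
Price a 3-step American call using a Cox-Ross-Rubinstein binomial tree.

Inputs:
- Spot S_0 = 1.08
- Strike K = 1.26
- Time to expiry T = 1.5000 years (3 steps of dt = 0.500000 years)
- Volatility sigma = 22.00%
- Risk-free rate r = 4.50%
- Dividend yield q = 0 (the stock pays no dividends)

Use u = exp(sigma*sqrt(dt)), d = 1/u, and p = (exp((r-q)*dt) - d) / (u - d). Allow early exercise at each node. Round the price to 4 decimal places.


Answer: Price = V(0,0) = 0.0665

Derivation:
dt = T/N = 0.500000
u = exp(sigma*sqrt(dt)) = 1.168316; d = 1/u = 0.855933
p = (exp((r-q)*dt) - d) / (u - d) = 0.534031
Discount per step: exp(-r*dt) = 0.977751
Stock lattice S(k, i) with i counting down-moves:
  k=0: S(0,0) = 1.0800
  k=1: S(1,0) = 1.2618; S(1,1) = 0.9244
  k=2: S(2,0) = 1.4742; S(2,1) = 1.0800; S(2,2) = 0.7912
  k=3: S(3,0) = 1.7223; S(3,1) = 1.2618; S(3,2) = 0.9244; S(3,3) = 0.6772
Terminal payoffs V(N, i) = max(S_T - K, 0):
  V(3,0) = 0.462284; V(3,1) = 0.001781; V(3,2) = 0.000000; V(3,3) = 0.000000
Backward induction: V(k, i) = exp(-r*dt) * [p * V(k+1, i) + (1-p) * V(k+1, i+1)]; then take max(V_cont, immediate exercise) for American.
  V(2,0) = exp(-r*dt) * [p*0.462284 + (1-p)*0.001781] = 0.242193; exercise = 0.214160; V(2,0) = max -> 0.242193
  V(2,1) = exp(-r*dt) * [p*0.001781 + (1-p)*0.000000] = 0.000930; exercise = 0.000000; V(2,1) = max -> 0.000930
  V(2,2) = exp(-r*dt) * [p*0.000000 + (1-p)*0.000000] = 0.000000; exercise = 0.000000; V(2,2) = max -> 0.000000
  V(1,0) = exp(-r*dt) * [p*0.242193 + (1-p)*0.000930] = 0.126885; exercise = 0.001781; V(1,0) = max -> 0.126885
  V(1,1) = exp(-r*dt) * [p*0.000930 + (1-p)*0.000000] = 0.000486; exercise = 0.000000; V(1,1) = max -> 0.000486
  V(0,0) = exp(-r*dt) * [p*0.126885 + (1-p)*0.000486] = 0.066474; exercise = 0.000000; V(0,0) = max -> 0.066474


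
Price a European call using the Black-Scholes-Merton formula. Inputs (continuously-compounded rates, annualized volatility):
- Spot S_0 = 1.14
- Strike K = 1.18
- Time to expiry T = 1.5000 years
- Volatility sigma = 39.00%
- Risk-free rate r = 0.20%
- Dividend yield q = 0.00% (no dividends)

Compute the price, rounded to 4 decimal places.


d1 = (ln(S/K) + (r - q + 0.5*sigma^2) * T) / (sigma * sqrt(T)) = 0.17290639
d2 = d1 - sigma * sqrt(T) = -0.30474411
exp(-rT) = 0.99700450; exp(-qT) = 1.00000000
C = S_0 * exp(-qT) * N(d1) - K * exp(-rT) * N(d2)
N(d1) = 0.56863750; N(d2) = 0.38028053
C = 1.1400 * 1.00000000 * 0.56863750 - 1.1800 * 0.99700450 * 0.38028053 = 0.2009

Answer: Price = 0.2009


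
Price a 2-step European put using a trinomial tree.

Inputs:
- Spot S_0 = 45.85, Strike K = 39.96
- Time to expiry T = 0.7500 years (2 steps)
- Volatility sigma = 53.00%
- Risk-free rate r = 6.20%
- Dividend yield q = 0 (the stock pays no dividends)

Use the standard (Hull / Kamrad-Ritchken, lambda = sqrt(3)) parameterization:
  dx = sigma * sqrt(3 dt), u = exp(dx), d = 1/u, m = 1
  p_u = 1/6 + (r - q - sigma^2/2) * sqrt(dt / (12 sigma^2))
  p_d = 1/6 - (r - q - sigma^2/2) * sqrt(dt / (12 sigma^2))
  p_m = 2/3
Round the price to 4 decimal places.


Answer: Price = V(0,0) = 4.2830

Derivation:
dt = T/N = 0.375000; dx = sigma*sqrt(3*dt) = 0.562150
u = exp(dx) = 1.754440; d = 1/u = 0.569982
p_u = 0.140500, p_m = 0.666667, p_d = 0.192833
Discount per step: exp(-r*dt) = 0.977018
Stock lattice S(k, j) with j the centered position index:
  k=0: S(0,+0) = 45.8500
  k=1: S(1,-1) = 26.1337; S(1,+0) = 45.8500; S(1,+1) = 80.4411
  k=2: S(2,-2) = 14.8957; S(2,-1) = 26.1337; S(2,+0) = 45.8500; S(2,+1) = 80.4411; S(2,+2) = 141.1291
Terminal payoffs V(N, j) = max(K - S_T, 0):
  V(2,-2) = 25.064258; V(2,-1) = 13.826309; V(2,+0) = 0.000000; V(2,+1) = 0.000000; V(2,+2) = 0.000000
Backward induction: V(k, j) = exp(-r*dt) * [p_u * V(k+1, j+1) + p_m * V(k+1, j) + p_d * V(k+1, j-1)]
  V(1,-1) = exp(-r*dt) * [p_u*0.000000 + p_m*13.826309 + p_d*25.064258] = 13.727843
  V(1,+0) = exp(-r*dt) * [p_u*0.000000 + p_m*0.000000 + p_d*13.826309] = 2.604895
  V(1,+1) = exp(-r*dt) * [p_u*0.000000 + p_m*0.000000 + p_d*0.000000] = 0.000000
  V(0,+0) = exp(-r*dt) * [p_u*0.000000 + p_m*2.604895 + p_d*13.727843] = 4.283030


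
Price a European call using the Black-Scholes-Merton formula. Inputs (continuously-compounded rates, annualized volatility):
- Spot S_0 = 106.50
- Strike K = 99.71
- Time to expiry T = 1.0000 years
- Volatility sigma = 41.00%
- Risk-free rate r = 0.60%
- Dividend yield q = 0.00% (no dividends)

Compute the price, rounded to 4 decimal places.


d1 = (ln(S/K) + (r - q + 0.5*sigma^2) * T) / (sigma * sqrt(T)) = 0.38031466
d2 = d1 - sigma * sqrt(T) = -0.02968534
exp(-rT) = 0.99401796; exp(-qT) = 1.00000000
C = S_0 * exp(-qT) * N(d1) - K * exp(-rT) * N(d2)
N(d1) = 0.64814407; N(d2) = 0.48815900
C = 106.5000 * 1.00000000 * 0.64814407 - 99.7100 * 0.99401796 * 0.48815900 = 20.6442

Answer: Price = 20.6442


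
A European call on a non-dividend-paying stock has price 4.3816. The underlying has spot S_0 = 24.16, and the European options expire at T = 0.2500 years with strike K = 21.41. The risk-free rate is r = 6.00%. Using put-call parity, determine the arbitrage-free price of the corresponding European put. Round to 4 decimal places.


Put-call parity: C - P = S_0 * exp(-qT) - K * exp(-rT).
S_0 * exp(-qT) = 24.1600 * 1.00000000 = 24.16000000
K * exp(-rT) = 21.4100 * 0.98511194 = 21.09124663
P = C - S*exp(-qT) + K*exp(-rT)
P = 4.3816 - 24.16000000 + 21.09124663 = 1.3128

Answer: Put price = 1.3128


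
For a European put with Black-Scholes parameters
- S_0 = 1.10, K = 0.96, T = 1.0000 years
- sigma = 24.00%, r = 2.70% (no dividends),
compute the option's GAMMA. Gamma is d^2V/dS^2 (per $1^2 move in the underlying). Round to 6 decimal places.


d1 = 0.7997173930; d2 = 0.5597173930
phi(d1) = 0.2897570437; exp(-qT) = 1.0000000000; exp(-rT) = 0.9733612415
Gamma = exp(-qT) * phi(d1) / (S * sigma * sqrt(T)) = 1.0000000000 * 0.2897570437 / (1.1000 * 0.2400 * 1.0000000000) = 1.097565

Answer: Gamma = 1.097565


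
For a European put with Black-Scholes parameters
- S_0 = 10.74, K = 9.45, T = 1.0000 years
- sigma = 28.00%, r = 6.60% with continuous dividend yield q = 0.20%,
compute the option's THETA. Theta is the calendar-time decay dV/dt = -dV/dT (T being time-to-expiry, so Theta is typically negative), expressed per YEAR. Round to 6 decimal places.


Answer: Theta = -0.259267

Derivation:
d1 = 0.8255726699; d2 = 0.5455726699
phi(d1) = 0.2837324252; exp(-qT) = 0.9980019987; exp(-rT) = 0.9361308643
Theta = -S*exp(-qT)*phi(d1)*sigma/(2*sqrt(T)) + r*K*exp(-rT)*N(-d2) - q*S*exp(-qT)*N(-d1)
N(-d1) = 0.2045232719; N(-d2) = 0.2926798576; sqrt(T) = 1.0000000000
Term 1 = -10.7400 * 0.9980019987 * 0.2837324252 * 0.2800 / (2 * 1.0000000000) = -0.4257676871
Term 2 = 0.0660 * 9.4500 * 0.9361308643 * 0.2926798576 = 0.1708854724
Term 3 = -0.0020 * 10.7400 * 0.9980019987 * 0.2045232719 = -0.0043843823
Theta = -0.4257676871 + (0.1708854724) + (-0.0043843823) = -0.259267


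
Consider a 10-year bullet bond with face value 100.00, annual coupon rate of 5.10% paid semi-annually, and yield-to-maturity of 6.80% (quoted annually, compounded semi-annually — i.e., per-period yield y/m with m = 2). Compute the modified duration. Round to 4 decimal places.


Answer: Modified duration = 7.5357

Derivation:
Coupon per period c = face * coupon_rate / m = 2.550000
Periods per year m = 2; per-period yield y/m = 0.034000
Number of cashflows N = 20
Cashflows (t years, CF_t, discount factor 1/(1+y/m)^(m*t), PV):
  t = 0.5000: CF_t = 2.550000, DF = 0.967118, PV = 2.466151
  t = 1.0000: CF_t = 2.550000, DF = 0.935317, PV = 2.385059
  t = 1.5000: CF_t = 2.550000, DF = 0.904562, PV = 2.306633
  t = 2.0000: CF_t = 2.550000, DF = 0.874818, PV = 2.230787
  t = 2.5000: CF_t = 2.550000, DF = 0.846052, PV = 2.157434
  t = 3.0000: CF_t = 2.550000, DF = 0.818233, PV = 2.086493
  t = 3.5000: CF_t = 2.550000, DF = 0.791327, PV = 2.017885
  t = 4.0000: CF_t = 2.550000, DF = 0.765307, PV = 1.951533
  t = 4.5000: CF_t = 2.550000, DF = 0.740142, PV = 1.887363
  t = 5.0000: CF_t = 2.550000, DF = 0.715805, PV = 1.825302
  t = 5.5000: CF_t = 2.550000, DF = 0.692268, PV = 1.765283
  t = 6.0000: CF_t = 2.550000, DF = 0.669505, PV = 1.707237
  t = 6.5000: CF_t = 2.550000, DF = 0.647490, PV = 1.651099
  t = 7.0000: CF_t = 2.550000, DF = 0.626199, PV = 1.596808
  t = 7.5000: CF_t = 2.550000, DF = 0.605608, PV = 1.544302
  t = 8.0000: CF_t = 2.550000, DF = 0.585695, PV = 1.493522
  t = 8.5000: CF_t = 2.550000, DF = 0.566436, PV = 1.444412
  t = 9.0000: CF_t = 2.550000, DF = 0.547810, PV = 1.396917
  t = 9.5000: CF_t = 2.550000, DF = 0.529797, PV = 1.350983
  t = 10.0000: CF_t = 102.550000, DF = 0.512377, PV = 52.544213
Price P = sum_t PV_t = 87.809413
First compute Macaulay numerator sum_t t * PV_t:
  t * PV_t at t = 0.5000: 1.233075
  t * PV_t at t = 1.0000: 2.385059
  t * PV_t at t = 1.5000: 3.459950
  t * PV_t at t = 2.0000: 4.461573
  t * PV_t at t = 2.5000: 5.393585
  t * PV_t at t = 3.0000: 6.259479
  t * PV_t at t = 3.5000: 7.062597
  t * PV_t at t = 4.0000: 7.806131
  t * PV_t at t = 4.5000: 8.493131
  t * PV_t at t = 5.0000: 9.126511
  t * PV_t at t = 5.5000: 9.709055
  t * PV_t at t = 6.0000: 10.243420
  t * PV_t at t = 6.5000: 10.732145
  t * PV_t at t = 7.0000: 11.177654
  t * PV_t at t = 7.5000: 11.582261
  t * PV_t at t = 8.0000: 11.948174
  t * PV_t at t = 8.5000: 12.277500
  t * PV_t at t = 9.0000: 12.572250
  t * PV_t at t = 9.5000: 12.834340
  t * PV_t at t = 10.0000: 525.442127
Macaulay duration D = 684.200020 / 87.809413 = 7.791876
Modified duration = D / (1 + y/m) = 7.791876 / (1 + 0.034000) = 7.535663


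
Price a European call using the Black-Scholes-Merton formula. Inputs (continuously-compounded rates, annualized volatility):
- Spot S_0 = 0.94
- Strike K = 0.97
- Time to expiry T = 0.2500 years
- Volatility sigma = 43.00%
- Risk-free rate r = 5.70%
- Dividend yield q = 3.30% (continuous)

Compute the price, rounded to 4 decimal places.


d1 = (ln(S/K) + (r - q + 0.5*sigma^2) * T) / (sigma * sqrt(T)) = -0.01071487
d2 = d1 - sigma * sqrt(T) = -0.22571487
exp(-rT) = 0.98585105; exp(-qT) = 0.99178394
C = S_0 * exp(-qT) * N(d1) - K * exp(-rT) * N(d2)
N(d1) = 0.49572547; N(d2) = 0.41071160
C = 0.9400 * 0.99178394 * 0.49572547 - 0.9700 * 0.98585105 * 0.41071160 = 0.0694

Answer: Price = 0.0694


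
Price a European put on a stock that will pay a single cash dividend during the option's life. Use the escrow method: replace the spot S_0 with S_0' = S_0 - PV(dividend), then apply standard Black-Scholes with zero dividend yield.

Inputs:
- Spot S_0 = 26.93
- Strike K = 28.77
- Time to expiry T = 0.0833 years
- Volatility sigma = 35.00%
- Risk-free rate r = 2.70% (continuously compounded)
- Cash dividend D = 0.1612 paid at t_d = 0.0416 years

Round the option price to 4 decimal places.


Answer: Price = 2.3421

Derivation:
PV(D) = D * exp(-r * t_d) = 0.1612 * 0.99887743 = 0.16101904
S_0' = S_0 - PV(D) = 26.9300 - 0.16101904 = 26.76898096
d1 = (ln(S_0'/K) + (r + sigma^2/2)*T) / (sigma*sqrt(T)) = -0.64086982
d2 = d1 - sigma*sqrt(T) = -0.74188591
exp(-rT) = 0.99775343
N(-d1) = 0.73919637; N(-d2) = 0.77092177
P = K * exp(-rT) * N(-d2) - S_0' * N(-d1) = 28.7700 * 0.99775343 * 0.77092177 - 26.76898096 * 0.73919637 = 2.3421


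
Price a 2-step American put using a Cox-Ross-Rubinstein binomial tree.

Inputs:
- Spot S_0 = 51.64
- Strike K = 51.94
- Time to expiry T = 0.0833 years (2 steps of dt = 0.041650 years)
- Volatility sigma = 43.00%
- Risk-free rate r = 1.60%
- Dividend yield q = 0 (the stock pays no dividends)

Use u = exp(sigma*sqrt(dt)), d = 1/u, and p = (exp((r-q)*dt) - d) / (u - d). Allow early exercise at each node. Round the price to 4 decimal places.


dt = T/N = 0.041650
u = exp(sigma*sqrt(dt)) = 1.091722; d = 1/u = 0.915985
p = (exp((r-q)*dt) - d) / (u - d) = 0.481868
Discount per step: exp(-r*dt) = 0.999334
Stock lattice S(k, i) with i counting down-moves:
  k=0: S(0,0) = 51.6400
  k=1: S(1,0) = 56.3765; S(1,1) = 47.3014
  k=2: S(2,0) = 61.5474; S(2,1) = 51.6400; S(2,2) = 43.3274
Terminal payoffs V(N, i) = max(K - S_T, 0):
  V(2,0) = 0.000000; V(2,1) = 0.300000; V(2,2) = 8.612614
Backward induction: V(k, i) = exp(-r*dt) * [p * V(k+1, i) + (1-p) * V(k+1, i+1)]; then take max(V_cont, immediate exercise) for American.
  V(1,0) = exp(-r*dt) * [p*0.000000 + (1-p)*0.300000] = 0.155336; exercise = 0.000000; V(1,0) = max -> 0.155336
  V(1,1) = exp(-r*dt) * [p*0.300000 + (1-p)*8.612614] = 4.603959; exercise = 4.638560; V(1,1) = max -> 4.638560
  V(0,0) = exp(-r*dt) * [p*0.155336 + (1-p)*4.638560] = 2.476585; exercise = 0.300000; V(0,0) = max -> 2.476585

Answer: Price = V(0,0) = 2.4766


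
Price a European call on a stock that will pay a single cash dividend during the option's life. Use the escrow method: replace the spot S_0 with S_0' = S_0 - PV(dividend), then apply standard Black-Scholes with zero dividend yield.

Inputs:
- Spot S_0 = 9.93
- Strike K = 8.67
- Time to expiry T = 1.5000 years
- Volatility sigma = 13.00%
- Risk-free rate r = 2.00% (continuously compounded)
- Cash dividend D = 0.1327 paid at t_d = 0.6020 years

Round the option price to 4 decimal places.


PV(D) = D * exp(-r * t_d) = 0.1327 * 0.98803219 = 0.13111187
S_0' = S_0 - PV(D) = 9.9300 - 0.13111187 = 9.79888813
d1 = (ln(S_0'/K) + (r + sigma^2/2)*T) / (sigma*sqrt(T)) = 1.03679447
d2 = d1 - sigma*sqrt(T) = 0.87757764
exp(-rT) = 0.97044553
N(d1) = 0.85008417; N(d2) = 0.80991351
C = S_0' * N(d1) - K * exp(-rT) * N(d2) = 9.79888813 * 0.85008417 - 8.6700 * 0.97044553 * 0.80991351 = 1.5155

Answer: Price = 1.5155


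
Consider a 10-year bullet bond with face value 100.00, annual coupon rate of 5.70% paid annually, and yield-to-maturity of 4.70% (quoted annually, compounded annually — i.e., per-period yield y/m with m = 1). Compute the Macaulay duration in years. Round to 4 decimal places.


Answer: Macaulay duration = 7.9799 years

Derivation:
Coupon per period c = face * coupon_rate / m = 5.700000
Periods per year m = 1; per-period yield y/m = 0.047000
Number of cashflows N = 10
Cashflows (t years, CF_t, discount factor 1/(1+y/m)^(m*t), PV):
  t = 1.0000: CF_t = 5.700000, DF = 0.955110, PV = 5.444126
  t = 2.0000: CF_t = 5.700000, DF = 0.912235, PV = 5.199738
  t = 3.0000: CF_t = 5.700000, DF = 0.871284, PV = 4.966321
  t = 4.0000: CF_t = 5.700000, DF = 0.832172, PV = 4.743382
  t = 5.0000: CF_t = 5.700000, DF = 0.794816, PV = 4.530451
  t = 6.0000: CF_t = 5.700000, DF = 0.759137, PV = 4.327078
  t = 7.0000: CF_t = 5.700000, DF = 0.725059, PV = 4.132835
  t = 8.0000: CF_t = 5.700000, DF = 0.692511, PV = 3.947312
  t = 9.0000: CF_t = 5.700000, DF = 0.661424, PV = 3.770116
  t = 10.0000: CF_t = 105.700000, DF = 0.631732, PV = 66.774120
Price P = sum_t PV_t = 107.835480
Macaulay numerator sum_t t * PV_t:
  t * PV_t at t = 1.0000: 5.444126
  t * PV_t at t = 2.0000: 10.399477
  t * PV_t at t = 3.0000: 14.898964
  t * PV_t at t = 4.0000: 18.973529
  t * PV_t at t = 5.0000: 22.652256
  t * PV_t at t = 6.0000: 25.962470
  t * PV_t at t = 7.0000: 28.929846
  t * PV_t at t = 8.0000: 31.578492
  t * PV_t at t = 9.0000: 33.931045
  t * PV_t at t = 10.0000: 667.741196
Macaulay duration D = (sum_t t * PV_t) / P = 860.511401 / 107.835480 = 7.979854


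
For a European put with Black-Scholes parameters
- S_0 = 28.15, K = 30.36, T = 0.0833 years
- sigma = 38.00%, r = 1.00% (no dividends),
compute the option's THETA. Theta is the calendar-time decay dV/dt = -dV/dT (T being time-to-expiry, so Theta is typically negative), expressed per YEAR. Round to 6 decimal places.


d1 = -0.6266841356; d2 = -0.7363587453
phi(d1) = 0.3278152681; exp(-qT) = 1.0000000000; exp(-rT) = 0.9991673468
Theta = -S*exp(-qT)*phi(d1)*sigma/(2*sqrt(T)) + r*K*exp(-rT)*N(-d2) - q*S*exp(-qT)*N(-d1)
N(-d1) = 0.7345668475; N(-d2) = 0.7692437979; sqrt(T) = 0.2886173938
Term 1 = -28.1500 * 1.0000000000 * 0.3278152681 * 0.3800 / (2 * 0.2886173938) = -6.0748936104
Term 2 = 0.0100 * 30.3600 * 0.9991673468 * 0.7692437979 = 0.2333479572
Term 3 = 0 (no dividend yield, q = 0)
Theta = -6.0748936104 + (0.2333479572) + (0.0000000000) = -5.841546

Answer: Theta = -5.841546


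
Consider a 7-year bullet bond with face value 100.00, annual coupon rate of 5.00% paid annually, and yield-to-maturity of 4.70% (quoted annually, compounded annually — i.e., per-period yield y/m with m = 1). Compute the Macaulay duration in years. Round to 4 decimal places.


Answer: Macaulay duration = 6.0849 years

Derivation:
Coupon per period c = face * coupon_rate / m = 5.000000
Periods per year m = 1; per-period yield y/m = 0.047000
Number of cashflows N = 7
Cashflows (t years, CF_t, discount factor 1/(1+y/m)^(m*t), PV):
  t = 1.0000: CF_t = 5.000000, DF = 0.955110, PV = 4.775549
  t = 2.0000: CF_t = 5.000000, DF = 0.912235, PV = 4.561174
  t = 3.0000: CF_t = 5.000000, DF = 0.871284, PV = 4.356422
  t = 4.0000: CF_t = 5.000000, DF = 0.832172, PV = 4.160862
  t = 5.0000: CF_t = 5.000000, DF = 0.794816, PV = 3.974080
  t = 6.0000: CF_t = 5.000000, DF = 0.759137, PV = 3.795683
  t = 7.0000: CF_t = 105.000000, DF = 0.725059, PV = 76.131174
Price P = sum_t PV_t = 101.754944
Macaulay numerator sum_t t * PV_t:
  t * PV_t at t = 1.0000: 4.775549
  t * PV_t at t = 2.0000: 9.122348
  t * PV_t at t = 3.0000: 13.069267
  t * PV_t at t = 4.0000: 16.643447
  t * PV_t at t = 5.0000: 19.870400
  t * PV_t at t = 6.0000: 22.774097
  t * PV_t at t = 7.0000: 532.918218
Macaulay duration D = (sum_t t * PV_t) / P = 619.173325 / 101.754944 = 6.084946


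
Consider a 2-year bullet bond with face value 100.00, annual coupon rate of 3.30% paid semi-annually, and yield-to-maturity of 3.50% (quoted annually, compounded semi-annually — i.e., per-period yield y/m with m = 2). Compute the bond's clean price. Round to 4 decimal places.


Coupon per period c = face * coupon_rate / m = 1.650000
Periods per year m = 2; per-period yield y/m = 0.017500
Number of cashflows N = 4
Cashflows (t years, CF_t, discount factor 1/(1+y/m)^(m*t), PV):
  t = 0.5000: CF_t = 1.650000, DF = 0.982801, PV = 1.621622
  t = 1.0000: CF_t = 1.650000, DF = 0.965898, PV = 1.593731
  t = 1.5000: CF_t = 1.650000, DF = 0.949285, PV = 1.566321
  t = 2.0000: CF_t = 101.650000, DF = 0.932959, PV = 94.835232
Price P = sum_t PV_t = 99.616906

Answer: Price = 99.6169


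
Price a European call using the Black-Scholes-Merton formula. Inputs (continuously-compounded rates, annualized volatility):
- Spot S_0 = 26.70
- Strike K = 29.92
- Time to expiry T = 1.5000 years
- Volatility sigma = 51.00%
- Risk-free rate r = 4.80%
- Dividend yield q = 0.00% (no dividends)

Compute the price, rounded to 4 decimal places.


Answer: Price = 6.1304

Derivation:
d1 = (ln(S/K) + (r - q + 0.5*sigma^2) * T) / (sigma * sqrt(T)) = 0.24528744
d2 = d1 - sigma * sqrt(T) = -0.37933244
exp(-rT) = 0.93053090; exp(-qT) = 1.00000000
C = S_0 * exp(-qT) * N(d1) - K * exp(-rT) * N(d2)
N(d1) = 0.59688306; N(d2) = 0.35222050
C = 26.7000 * 1.00000000 * 0.59688306 - 29.9200 * 0.93053090 * 0.35222050 = 6.1304


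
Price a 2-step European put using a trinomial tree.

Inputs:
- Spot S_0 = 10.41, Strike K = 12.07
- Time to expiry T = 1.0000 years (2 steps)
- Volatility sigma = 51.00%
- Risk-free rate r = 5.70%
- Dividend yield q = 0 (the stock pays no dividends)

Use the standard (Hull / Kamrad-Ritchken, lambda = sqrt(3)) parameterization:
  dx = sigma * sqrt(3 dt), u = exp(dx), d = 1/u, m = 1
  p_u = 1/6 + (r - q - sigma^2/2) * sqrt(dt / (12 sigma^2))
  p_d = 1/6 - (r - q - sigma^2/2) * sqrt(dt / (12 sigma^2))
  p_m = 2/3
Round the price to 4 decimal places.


Answer: Price = V(0,0) = 2.7134

Derivation:
dt = T/N = 0.500000; dx = sigma*sqrt(3*dt) = 0.624620
u = exp(dx) = 1.867536; d = 1/u = 0.535465
p_u = 0.137429, p_m = 0.666667, p_d = 0.195904
Discount per step: exp(-r*dt) = 0.971902
Stock lattice S(k, j) with j the centered position index:
  k=0: S(0,+0) = 10.4100
  k=1: S(1,-1) = 5.5742; S(1,+0) = 10.4100; S(1,+1) = 19.4410
  k=2: S(2,-2) = 2.9848; S(2,-1) = 5.5742; S(2,+0) = 10.4100; S(2,+1) = 19.4410; S(2,+2) = 36.3069
Terminal payoffs V(N, j) = max(K - S_T, 0):
  V(2,-2) = 9.085217; V(2,-1) = 6.495810; V(2,+0) = 1.660000; V(2,+1) = 0.000000; V(2,+2) = 0.000000
Backward induction: V(k, j) = exp(-r*dt) * [p_u * V(k+1, j+1) + p_m * V(k+1, j) + p_d * V(k+1, j-1)]
  V(1,-1) = exp(-r*dt) * [p_u*1.660000 + p_m*6.495810 + p_d*9.085217] = 6.160409
  V(1,+0) = exp(-r*dt) * [p_u*0.000000 + p_m*1.660000 + p_d*6.495810] = 2.312374
  V(1,+1) = exp(-r*dt) * [p_u*0.000000 + p_m*0.000000 + p_d*1.660000] = 0.316064
  V(0,+0) = exp(-r*dt) * [p_u*0.316064 + p_m*2.312374 + p_d*6.160409] = 2.713425


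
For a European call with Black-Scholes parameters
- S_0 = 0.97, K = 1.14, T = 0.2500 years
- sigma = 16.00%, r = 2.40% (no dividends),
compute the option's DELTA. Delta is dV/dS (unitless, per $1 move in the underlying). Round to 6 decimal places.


d1 = -1.9035933736; d2 = -1.9835933736
phi(d1) = 0.0651689338; exp(-qT) = 1.0000000000; exp(-rT) = 0.9940179641
N(d1) = 0.0284815812
Delta = exp(-qT) * N(d1) = 1.0000000000 * 0.0284815812 = 0.028482

Answer: Delta = 0.028482


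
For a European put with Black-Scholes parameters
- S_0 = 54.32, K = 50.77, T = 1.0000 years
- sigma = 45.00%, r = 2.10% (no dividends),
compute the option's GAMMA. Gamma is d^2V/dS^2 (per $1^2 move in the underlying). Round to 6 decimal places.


d1 = 0.4218596762; d2 = -0.0281403238
phi(d1) = 0.3649768594; exp(-qT) = 1.0000000000; exp(-rT) = 0.9792189646
Gamma = exp(-qT) * phi(d1) / (S * sigma * sqrt(T)) = 1.0000000000 * 0.3649768594 / (54.3200 * 0.4500 * 1.0000000000) = 0.014931

Answer: Gamma = 0.014931


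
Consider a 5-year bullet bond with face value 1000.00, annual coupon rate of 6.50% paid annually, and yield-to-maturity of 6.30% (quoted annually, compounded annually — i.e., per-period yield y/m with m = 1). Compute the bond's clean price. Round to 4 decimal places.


Coupon per period c = face * coupon_rate / m = 65.000000
Periods per year m = 1; per-period yield y/m = 0.063000
Number of cashflows N = 5
Cashflows (t years, CF_t, discount factor 1/(1+y/m)^(m*t), PV):
  t = 1.0000: CF_t = 65.000000, DF = 0.940734, PV = 61.147695
  t = 2.0000: CF_t = 65.000000, DF = 0.884980, PV = 57.523702
  t = 3.0000: CF_t = 65.000000, DF = 0.832531, PV = 54.114489
  t = 4.0000: CF_t = 65.000000, DF = 0.783190, PV = 50.907328
  t = 5.0000: CF_t = 1065.000000, DF = 0.736773, PV = 784.663200
Price P = sum_t PV_t = 1008.356414

Answer: Price = 1008.3564


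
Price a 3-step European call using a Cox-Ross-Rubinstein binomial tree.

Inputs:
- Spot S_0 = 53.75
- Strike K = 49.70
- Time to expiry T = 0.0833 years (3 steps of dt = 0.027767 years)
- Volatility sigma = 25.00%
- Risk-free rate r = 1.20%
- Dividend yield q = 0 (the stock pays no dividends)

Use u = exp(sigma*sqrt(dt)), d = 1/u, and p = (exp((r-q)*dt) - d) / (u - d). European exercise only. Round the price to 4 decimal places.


Answer: Price = V(0,0) = 4.3935

Derivation:
dt = T/N = 0.027767
u = exp(sigma*sqrt(dt)) = 1.042538; d = 1/u = 0.959197
p = (exp((r-q)*dt) - d) / (u - d) = 0.493586
Discount per step: exp(-r*dt) = 0.999667
Stock lattice S(k, i) with i counting down-moves:
  k=0: S(0,0) = 53.7500
  k=1: S(1,0) = 56.0364; S(1,1) = 51.5569
  k=2: S(2,0) = 58.4201; S(2,1) = 53.7500; S(2,2) = 49.4532
  k=3: S(3,0) = 60.9052; S(3,1) = 56.0364; S(3,2) = 51.5569; S(3,3) = 47.4354
Terminal payoffs V(N, i) = max(S_T - K, 0):
  V(3,0) = 11.205207; V(3,1) = 6.336429; V(3,2) = 1.856863; V(3,3) = 0.000000
Backward induction: V(k, i) = exp(-r*dt) * [p * V(k+1, i) + (1-p) * V(k+1, i+1)].
  V(2,0) = exp(-r*dt) * [p*11.205207 + (1-p)*6.336429] = 8.736676
  V(2,1) = exp(-r*dt) * [p*6.336429 + (1-p)*1.856863] = 4.066557
  V(2,2) = exp(-r*dt) * [p*1.856863 + (1-p)*0.000000] = 0.916216
  V(1,0) = exp(-r*dt) * [p*8.736676 + (1-p)*4.066557] = 6.369538
  V(1,1) = exp(-r*dt) * [p*4.066557 + (1-p)*0.916216] = 2.470356
  V(0,0) = exp(-r*dt) * [p*6.369538 + (1-p)*2.470356] = 4.393472


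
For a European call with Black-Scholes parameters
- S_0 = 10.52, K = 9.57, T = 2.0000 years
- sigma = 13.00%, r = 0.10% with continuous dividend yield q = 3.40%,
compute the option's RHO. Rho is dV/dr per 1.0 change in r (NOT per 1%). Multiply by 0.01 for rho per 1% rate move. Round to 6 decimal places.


d1 = 0.2477321512; d2 = 0.0638843881
phi(d1) = 0.3868864103; exp(-qT) = 0.9342604736; exp(-rT) = 0.9980019987
N(d2) = 0.5254688583
Rho = K*T*exp(-rT)*N(d2) = 9.5700 * 2.0000 * 0.9980019987 * 0.5254688583 = 10.037379

Answer: Rho = 10.037379


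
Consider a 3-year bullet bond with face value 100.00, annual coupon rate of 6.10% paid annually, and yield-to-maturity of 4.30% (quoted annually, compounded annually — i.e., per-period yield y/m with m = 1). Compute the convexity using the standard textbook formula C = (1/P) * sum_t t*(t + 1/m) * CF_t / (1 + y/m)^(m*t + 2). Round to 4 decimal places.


Coupon per period c = face * coupon_rate / m = 6.100000
Periods per year m = 1; per-period yield y/m = 0.043000
Number of cashflows N = 3
Cashflows (t years, CF_t, discount factor 1/(1+y/m)^(m*t), PV):
  t = 1.0000: CF_t = 6.100000, DF = 0.958773, PV = 5.848514
  t = 2.0000: CF_t = 6.100000, DF = 0.919245, PV = 5.607396
  t = 3.0000: CF_t = 106.100000, DF = 0.881347, PV = 93.510948
Price P = sum_t PV_t = 104.966858
Convexity numerator sum_t t*(t + 1/m) * CF_t / (1+y/m)^(m*t + 2):
  t = 1.0000: term = 10.752437
  t = 2.0000: term = 30.927431
  t = 3.0000: term = 1031.513908
Convexity = (1/P) * sum = 1073.193776 / 104.966858 = 10.224120

Answer: Convexity = 10.2241


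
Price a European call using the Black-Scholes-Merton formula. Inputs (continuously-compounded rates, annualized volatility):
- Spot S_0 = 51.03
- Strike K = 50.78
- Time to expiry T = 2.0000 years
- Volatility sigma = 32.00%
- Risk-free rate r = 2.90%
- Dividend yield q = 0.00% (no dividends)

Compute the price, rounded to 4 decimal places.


Answer: Price = 10.4962

Derivation:
d1 = (ln(S/K) + (r - q + 0.5*sigma^2) * T) / (sigma * sqrt(T)) = 0.36528942
d2 = d1 - sigma * sqrt(T) = -0.08725892
exp(-rT) = 0.94364995; exp(-qT) = 1.00000000
C = S_0 * exp(-qT) * N(d1) - K * exp(-rT) * N(d2)
N(d1) = 0.64255231; N(d2) = 0.46523285
C = 51.0300 * 1.00000000 * 0.64255231 - 50.7800 * 0.94364995 * 0.46523285 = 10.4962


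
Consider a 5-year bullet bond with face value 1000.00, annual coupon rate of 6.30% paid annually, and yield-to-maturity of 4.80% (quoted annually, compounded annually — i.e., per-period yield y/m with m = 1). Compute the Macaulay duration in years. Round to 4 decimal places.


Answer: Macaulay duration = 4.4610 years

Derivation:
Coupon per period c = face * coupon_rate / m = 63.000000
Periods per year m = 1; per-period yield y/m = 0.048000
Number of cashflows N = 5
Cashflows (t years, CF_t, discount factor 1/(1+y/m)^(m*t), PV):
  t = 1.0000: CF_t = 63.000000, DF = 0.954198, PV = 60.114504
  t = 2.0000: CF_t = 63.000000, DF = 0.910495, PV = 57.361168
  t = 3.0000: CF_t = 63.000000, DF = 0.868793, PV = 54.733939
  t = 4.0000: CF_t = 63.000000, DF = 0.829001, PV = 52.227041
  t = 5.0000: CF_t = 1063.000000, DF = 0.791031, PV = 840.866114
Price P = sum_t PV_t = 1065.302765
Macaulay numerator sum_t t * PV_t:
  t * PV_t at t = 1.0000: 60.114504
  t * PV_t at t = 2.0000: 114.722336
  t * PV_t at t = 3.0000: 164.201816
  t * PV_t at t = 4.0000: 208.908163
  t * PV_t at t = 5.0000: 4204.330571
Macaulay duration D = (sum_t t * PV_t) / P = 4752.277389 / 1065.302765 = 4.460964


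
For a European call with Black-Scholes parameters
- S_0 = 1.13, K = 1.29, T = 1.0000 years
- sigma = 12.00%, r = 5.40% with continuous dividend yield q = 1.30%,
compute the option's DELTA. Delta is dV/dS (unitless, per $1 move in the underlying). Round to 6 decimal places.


d1 = -0.7018715471; d2 = -0.8218715471
phi(d1) = 0.3118445765; exp(-qT) = 0.9870841350; exp(-rT) = 0.9474321065
N(d1) = 0.2413796373
Delta = exp(-qT) * N(d1) = 0.9870841350 * 0.2413796373 = 0.238262

Answer: Delta = 0.238262


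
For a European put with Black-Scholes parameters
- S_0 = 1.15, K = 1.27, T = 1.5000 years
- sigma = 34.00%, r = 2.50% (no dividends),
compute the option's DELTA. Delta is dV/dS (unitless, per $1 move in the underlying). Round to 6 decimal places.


Answer: Delta = -0.476116

Derivation:
d1 = 0.0599045336; d2 = -0.3565087227
phi(d1) = 0.3982271094; exp(-qT) = 1.0000000000; exp(-rT) = 0.9631944177
N(-d1) = 0.4761158345
Delta = -exp(-qT) * N(-d1) = -1.0000000000 * 0.4761158345 = -0.476116


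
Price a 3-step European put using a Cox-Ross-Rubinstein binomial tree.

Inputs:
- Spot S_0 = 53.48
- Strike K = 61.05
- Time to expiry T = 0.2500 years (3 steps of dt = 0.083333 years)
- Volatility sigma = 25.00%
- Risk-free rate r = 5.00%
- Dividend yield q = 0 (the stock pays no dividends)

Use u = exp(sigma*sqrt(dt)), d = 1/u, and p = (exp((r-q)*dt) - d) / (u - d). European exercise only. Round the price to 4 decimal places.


Answer: Price = V(0,0) = 7.5171

Derivation:
dt = T/N = 0.083333
u = exp(sigma*sqrt(dt)) = 1.074837; d = 1/u = 0.930374
p = (exp((r-q)*dt) - d) / (u - d) = 0.510868
Discount per step: exp(-r*dt) = 0.995842
Stock lattice S(k, i) with i counting down-moves:
  k=0: S(0,0) = 53.4800
  k=1: S(1,0) = 57.4823; S(1,1) = 49.7564
  k=2: S(2,0) = 61.7841; S(2,1) = 53.4800; S(2,2) = 46.2920
  k=3: S(3,0) = 66.4078; S(3,1) = 57.4823; S(3,2) = 49.7564; S(3,3) = 43.0689
Terminal payoffs V(N, i) = max(K - S_T, 0):
  V(3,0) = 0.000000; V(3,1) = 3.567731; V(3,2) = 11.293606; V(3,3) = 17.981090
Backward induction: V(k, i) = exp(-r*dt) * [p * V(k+1, i) + (1-p) * V(k+1, i+1)].
  V(2,0) = exp(-r*dt) * [p*0.000000 + (1-p)*3.567731] = 1.737834
  V(2,1) = exp(-r*dt) * [p*3.567731 + (1-p)*11.293606] = 7.316154
  V(2,2) = exp(-r*dt) * [p*11.293606 + (1-p)*17.981090] = 14.504107
  V(1,0) = exp(-r*dt) * [p*1.737834 + (1-p)*7.316154] = 4.447796
  V(1,1) = exp(-r*dt) * [p*7.316154 + (1-p)*14.504107] = 10.786970
  V(0,0) = exp(-r*dt) * [p*4.447796 + (1-p)*10.786970] = 7.517101


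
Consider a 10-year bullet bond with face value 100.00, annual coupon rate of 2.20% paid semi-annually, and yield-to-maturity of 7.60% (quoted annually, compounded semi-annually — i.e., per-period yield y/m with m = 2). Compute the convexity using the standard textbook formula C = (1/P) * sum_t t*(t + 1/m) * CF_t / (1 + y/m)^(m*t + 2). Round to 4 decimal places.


Answer: Convexity = 80.9709

Derivation:
Coupon per period c = face * coupon_rate / m = 1.100000
Periods per year m = 2; per-period yield y/m = 0.038000
Number of cashflows N = 20
Cashflows (t years, CF_t, discount factor 1/(1+y/m)^(m*t), PV):
  t = 0.5000: CF_t = 1.100000, DF = 0.963391, PV = 1.059730
  t = 1.0000: CF_t = 1.100000, DF = 0.928122, PV = 1.020935
  t = 1.5000: CF_t = 1.100000, DF = 0.894145, PV = 0.983559
  t = 2.0000: CF_t = 1.100000, DF = 0.861411, PV = 0.947552
  t = 2.5000: CF_t = 1.100000, DF = 0.829876, PV = 0.912864
  t = 3.0000: CF_t = 1.100000, DF = 0.799495, PV = 0.879445
  t = 3.5000: CF_t = 1.100000, DF = 0.770227, PV = 0.847249
  t = 4.0000: CF_t = 1.100000, DF = 0.742030, PV = 0.816232
  t = 4.5000: CF_t = 1.100000, DF = 0.714865, PV = 0.786351
  t = 5.0000: CF_t = 1.100000, DF = 0.688694, PV = 0.757564
  t = 5.5000: CF_t = 1.100000, DF = 0.663482, PV = 0.729830
  t = 6.0000: CF_t = 1.100000, DF = 0.639193, PV = 0.703112
  t = 6.5000: CF_t = 1.100000, DF = 0.615793, PV = 0.677372
  t = 7.0000: CF_t = 1.100000, DF = 0.593249, PV = 0.652574
  t = 7.5000: CF_t = 1.100000, DF = 0.571531, PV = 0.628684
  t = 8.0000: CF_t = 1.100000, DF = 0.550608, PV = 0.605669
  t = 8.5000: CF_t = 1.100000, DF = 0.530451, PV = 0.583496
  t = 9.0000: CF_t = 1.100000, DF = 0.511031, PV = 0.562135
  t = 9.5000: CF_t = 1.100000, DF = 0.492323, PV = 0.541555
  t = 10.0000: CF_t = 101.100000, DF = 0.474300, PV = 47.951708
Price P = sum_t PV_t = 62.647616
Convexity numerator sum_t t*(t + 1/m) * CF_t / (1+y/m)^(m*t + 2):
  t = 0.5000: term = 0.491780
  t = 1.0000: term = 1.421329
  t = 1.5000: term = 2.738591
  t = 2.0000: term = 4.397224
  t = 2.5000: term = 6.354370
  t = 3.0000: term = 8.570441
  t = 3.5000: term = 11.008916
  t = 4.0000: term = 13.636146
  t = 4.5000: term = 16.421178
  t = 5.0000: term = 19.335577
  t = 5.5000: term = 22.353268
  t = 6.0000: term = 25.450384
  t = 6.5000: term = 28.605120
  t = 7.0000: term = 31.797599
  t = 7.5000: term = 35.009743
  t = 8.0000: term = 38.225153
  t = 8.5000: term = 41.428996
  t = 9.0000: term = 44.607895
  t = 9.5000: term = 47.749834
  t = 10.0000: term = 4673.031165
Convexity = (1/P) * sum = 5072.634709 / 62.647616 = 80.970913


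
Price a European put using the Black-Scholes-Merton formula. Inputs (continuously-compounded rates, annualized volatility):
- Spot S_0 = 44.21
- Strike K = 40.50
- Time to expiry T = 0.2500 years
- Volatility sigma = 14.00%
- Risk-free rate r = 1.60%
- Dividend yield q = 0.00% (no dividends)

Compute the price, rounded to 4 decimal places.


d1 = (ln(S/K) + (r - q + 0.5*sigma^2) * T) / (sigma * sqrt(T)) = 1.34427191
d2 = d1 - sigma * sqrt(T) = 1.27427191
exp(-rT) = 0.99600799; exp(-qT) = 1.00000000
P = K * exp(-rT) * N(-d2) - S_0 * exp(-qT) * N(-d1)
N(-d1) = 0.08943024; N(-d2) = 0.10128353
P = 40.5000 * 0.99600799 * 0.10128353 - 44.2100 * 1.00000000 * 0.08943024 = 0.1319

Answer: Price = 0.1319


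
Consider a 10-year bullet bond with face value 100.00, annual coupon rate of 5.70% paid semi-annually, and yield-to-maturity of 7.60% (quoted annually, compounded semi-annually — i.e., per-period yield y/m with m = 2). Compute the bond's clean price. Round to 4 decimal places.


Answer: Price = 86.8575

Derivation:
Coupon per period c = face * coupon_rate / m = 2.850000
Periods per year m = 2; per-period yield y/m = 0.038000
Number of cashflows N = 20
Cashflows (t years, CF_t, discount factor 1/(1+y/m)^(m*t), PV):
  t = 0.5000: CF_t = 2.850000, DF = 0.963391, PV = 2.745665
  t = 1.0000: CF_t = 2.850000, DF = 0.928122, PV = 2.645149
  t = 1.5000: CF_t = 2.850000, DF = 0.894145, PV = 2.548313
  t = 2.0000: CF_t = 2.850000, DF = 0.861411, PV = 2.455022
  t = 2.5000: CF_t = 2.850000, DF = 0.829876, PV = 2.365147
  t = 3.0000: CF_t = 2.850000, DF = 0.799495, PV = 2.278561
  t = 3.5000: CF_t = 2.850000, DF = 0.770227, PV = 2.195146
  t = 4.0000: CF_t = 2.850000, DF = 0.742030, PV = 2.114784
  t = 4.5000: CF_t = 2.850000, DF = 0.714865, PV = 2.037364
  t = 5.0000: CF_t = 2.850000, DF = 0.688694, PV = 1.962779
  t = 5.5000: CF_t = 2.850000, DF = 0.663482, PV = 1.890924
  t = 6.0000: CF_t = 2.850000, DF = 0.639193, PV = 1.821699
  t = 6.5000: CF_t = 2.850000, DF = 0.615793, PV = 1.755009
  t = 7.0000: CF_t = 2.850000, DF = 0.593249, PV = 1.690760
  t = 7.5000: CF_t = 2.850000, DF = 0.571531, PV = 1.628863
  t = 8.0000: CF_t = 2.850000, DF = 0.550608, PV = 1.569232
  t = 8.5000: CF_t = 2.850000, DF = 0.530451, PV = 1.511784
  t = 9.0000: CF_t = 2.850000, DF = 0.511031, PV = 1.456440
  t = 9.5000: CF_t = 2.850000, DF = 0.492323, PV = 1.403121
  t = 10.0000: CF_t = 102.850000, DF = 0.474300, PV = 48.781733
Price P = sum_t PV_t = 86.857495
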